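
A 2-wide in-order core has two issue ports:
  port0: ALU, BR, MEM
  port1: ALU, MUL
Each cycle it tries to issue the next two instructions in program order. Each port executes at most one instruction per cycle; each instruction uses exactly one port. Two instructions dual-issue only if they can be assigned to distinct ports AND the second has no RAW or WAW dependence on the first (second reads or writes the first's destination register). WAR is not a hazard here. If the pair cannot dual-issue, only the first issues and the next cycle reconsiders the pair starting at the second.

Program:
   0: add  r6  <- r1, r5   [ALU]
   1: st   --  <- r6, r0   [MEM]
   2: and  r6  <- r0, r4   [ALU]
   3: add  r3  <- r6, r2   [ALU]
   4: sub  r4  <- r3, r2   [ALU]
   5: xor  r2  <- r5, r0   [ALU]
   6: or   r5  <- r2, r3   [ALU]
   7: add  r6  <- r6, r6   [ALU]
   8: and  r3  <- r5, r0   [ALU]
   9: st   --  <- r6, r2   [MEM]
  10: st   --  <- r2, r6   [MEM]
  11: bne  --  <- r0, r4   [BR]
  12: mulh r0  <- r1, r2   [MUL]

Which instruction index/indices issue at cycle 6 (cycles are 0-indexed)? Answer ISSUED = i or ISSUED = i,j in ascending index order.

t=0 i0:add ; RAW r6
t=1 i1+i2:st+and ; pair
t=2 i3:add ; RAW r3
t=3 i4+i5:sub+xor ; pair
t=4 i6+i7:or+add ; pair
t=5 i8+i9:and+st ; pair
t=6 i10:st ; no-port MEM/BR
t=7 i11+i12:bne+mulh ; pair

ISSUED = 10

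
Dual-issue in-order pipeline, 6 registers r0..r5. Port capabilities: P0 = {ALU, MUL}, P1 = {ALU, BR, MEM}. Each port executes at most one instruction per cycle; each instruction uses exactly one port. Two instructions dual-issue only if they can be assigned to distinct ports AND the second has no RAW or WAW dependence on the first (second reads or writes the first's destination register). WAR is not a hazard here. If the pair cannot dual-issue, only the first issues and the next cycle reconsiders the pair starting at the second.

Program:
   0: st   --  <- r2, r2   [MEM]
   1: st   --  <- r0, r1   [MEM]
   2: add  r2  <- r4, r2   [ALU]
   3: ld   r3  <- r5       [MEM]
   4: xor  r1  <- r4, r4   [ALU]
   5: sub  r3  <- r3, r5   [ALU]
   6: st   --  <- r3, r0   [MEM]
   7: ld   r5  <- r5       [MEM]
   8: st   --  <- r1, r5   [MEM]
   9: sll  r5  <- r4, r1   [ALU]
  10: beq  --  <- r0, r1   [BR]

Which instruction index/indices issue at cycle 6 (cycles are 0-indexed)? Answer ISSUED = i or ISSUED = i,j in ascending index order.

t=0 i0:st.MEM ; no-port MEM/MEM
t=1 i1,i2:st.MEM add.ALU ; dual
t=2 i3,i4:ld.MEM xor.ALU ; dual
t=3 i5:sub.ALU ; RAW r3
t=4 i6:st.MEM ; no-port MEM/MEM
t=5 i7:ld.MEM ; no-port MEM/MEM
t=6 i8,i9:st.MEM sll.ALU ; dual
t=7 i10:beq.BR ; tail

ISSUED = 8,9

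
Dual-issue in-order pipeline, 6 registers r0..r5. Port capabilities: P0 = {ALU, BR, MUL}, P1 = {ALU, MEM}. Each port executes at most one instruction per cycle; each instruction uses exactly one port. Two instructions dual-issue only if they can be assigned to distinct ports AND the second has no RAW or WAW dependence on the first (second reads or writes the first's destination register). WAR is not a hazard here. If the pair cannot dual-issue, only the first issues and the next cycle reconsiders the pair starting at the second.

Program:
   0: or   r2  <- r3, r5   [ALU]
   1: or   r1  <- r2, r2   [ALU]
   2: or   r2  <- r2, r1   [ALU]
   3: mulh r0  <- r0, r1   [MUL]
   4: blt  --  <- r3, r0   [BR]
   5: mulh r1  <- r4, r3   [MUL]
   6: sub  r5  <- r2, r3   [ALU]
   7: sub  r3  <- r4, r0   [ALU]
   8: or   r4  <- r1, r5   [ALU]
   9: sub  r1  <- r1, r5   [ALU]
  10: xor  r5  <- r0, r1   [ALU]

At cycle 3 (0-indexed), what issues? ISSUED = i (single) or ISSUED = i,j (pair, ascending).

#0 head=0: or i0 RAW r2
#1 head=1: or i1 RAW r1
#2 head=2: or/mulh i2+i3 pair
#3 head=4: blt i4 no-port BR/MUL
#4 head=5: mulh/sub i5+i6 pair
#5 head=7: sub/or i7+i8 pair
#6 head=9: sub i9 RAW r1
#7 head=10: xor i10 tail

ISSUED = 4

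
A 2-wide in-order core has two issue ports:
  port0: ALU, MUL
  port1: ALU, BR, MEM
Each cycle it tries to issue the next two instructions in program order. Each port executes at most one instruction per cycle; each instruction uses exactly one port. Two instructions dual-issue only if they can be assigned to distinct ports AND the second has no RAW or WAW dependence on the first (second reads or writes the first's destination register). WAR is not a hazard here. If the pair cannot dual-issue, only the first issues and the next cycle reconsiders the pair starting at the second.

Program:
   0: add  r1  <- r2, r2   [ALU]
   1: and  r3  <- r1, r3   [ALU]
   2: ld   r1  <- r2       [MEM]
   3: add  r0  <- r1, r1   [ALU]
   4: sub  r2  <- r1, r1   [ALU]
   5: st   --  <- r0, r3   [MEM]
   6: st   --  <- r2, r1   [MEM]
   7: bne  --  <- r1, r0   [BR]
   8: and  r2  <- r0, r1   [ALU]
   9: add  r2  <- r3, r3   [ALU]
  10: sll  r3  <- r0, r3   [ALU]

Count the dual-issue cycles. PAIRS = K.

c0: i0 add.ALU  RAW r1
c1: i1&i2 and.ALU;ld.MEM  2-wide
c2: i3&i4 add.ALU;sub.ALU  2-wide
c3: i5 st.MEM  no-port MEM/MEM
c4: i6 st.MEM  no-port MEM/BR
c5: i7&i8 bne.BR;and.ALU  2-wide
c6: i9&i10 add.ALU;sll.ALU  2-wide

PAIRS = 4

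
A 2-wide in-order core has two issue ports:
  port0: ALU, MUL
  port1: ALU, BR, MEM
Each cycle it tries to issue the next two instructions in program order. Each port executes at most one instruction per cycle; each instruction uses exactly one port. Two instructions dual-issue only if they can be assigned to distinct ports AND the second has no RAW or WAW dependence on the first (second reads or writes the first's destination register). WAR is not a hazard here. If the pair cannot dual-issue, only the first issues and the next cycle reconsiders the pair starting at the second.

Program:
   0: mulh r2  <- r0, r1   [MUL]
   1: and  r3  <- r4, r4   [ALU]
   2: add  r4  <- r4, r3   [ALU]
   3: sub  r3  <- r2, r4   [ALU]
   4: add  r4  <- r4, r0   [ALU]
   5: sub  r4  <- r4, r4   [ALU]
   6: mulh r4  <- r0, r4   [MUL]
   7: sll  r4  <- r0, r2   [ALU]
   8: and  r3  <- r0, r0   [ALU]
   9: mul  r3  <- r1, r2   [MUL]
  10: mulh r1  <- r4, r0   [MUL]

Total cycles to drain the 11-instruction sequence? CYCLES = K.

CYCLES = 8

c0: i0/i1 mulh/and  dual
c1: i2 add  RAW r4
c2: i3/i4 sub/add  dual
c3: i5 sub  RAW+WAW r4
c4: i6 mulh  WAW r4
c5: i7/i8 sll/and  dual
c6: i9 mul  no-port MUL/MUL
c7: i10 mulh  tail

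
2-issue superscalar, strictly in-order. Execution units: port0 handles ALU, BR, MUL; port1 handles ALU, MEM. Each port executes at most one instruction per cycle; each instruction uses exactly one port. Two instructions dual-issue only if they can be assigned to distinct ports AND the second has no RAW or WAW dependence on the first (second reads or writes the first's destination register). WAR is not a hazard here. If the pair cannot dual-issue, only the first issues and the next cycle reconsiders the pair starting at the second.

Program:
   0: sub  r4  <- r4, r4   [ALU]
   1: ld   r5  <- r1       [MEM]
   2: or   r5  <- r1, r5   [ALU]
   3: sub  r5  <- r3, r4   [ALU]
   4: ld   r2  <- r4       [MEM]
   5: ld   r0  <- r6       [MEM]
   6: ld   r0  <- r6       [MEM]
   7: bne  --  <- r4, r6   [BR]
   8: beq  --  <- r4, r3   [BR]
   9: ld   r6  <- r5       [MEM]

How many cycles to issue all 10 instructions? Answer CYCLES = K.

CYCLES = 6

t=0 i0/i1:sub/ld ; 2-wide
t=1 i2:or ; WAW r5
t=2 i3/i4:sub/ld ; 2-wide
t=3 i5:ld ; no-port MEM/MEM
t=4 i6/i7:ld/bne ; 2-wide
t=5 i8/i9:beq/ld ; 2-wide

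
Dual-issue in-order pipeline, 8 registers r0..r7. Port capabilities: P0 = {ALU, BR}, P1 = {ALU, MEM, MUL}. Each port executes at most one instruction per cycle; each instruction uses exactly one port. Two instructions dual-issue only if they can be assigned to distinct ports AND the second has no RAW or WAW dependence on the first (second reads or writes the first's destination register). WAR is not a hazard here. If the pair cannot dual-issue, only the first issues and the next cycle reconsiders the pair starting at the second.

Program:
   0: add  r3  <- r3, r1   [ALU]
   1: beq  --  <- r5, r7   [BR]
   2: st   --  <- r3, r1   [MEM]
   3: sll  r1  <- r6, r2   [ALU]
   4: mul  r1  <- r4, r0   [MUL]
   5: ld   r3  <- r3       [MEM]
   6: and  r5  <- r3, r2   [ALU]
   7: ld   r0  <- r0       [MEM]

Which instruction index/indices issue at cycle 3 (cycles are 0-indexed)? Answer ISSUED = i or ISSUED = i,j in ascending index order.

[0] i0&i1  add.ALU/beq.BR  -- dual
[1] i2&i3  st.MEM/sll.ALU  -- dual
[2] i4  mul.MUL  -- no-port MUL/MEM
[3] i5  ld.MEM  -- RAW r3
[4] i6&i7  and.ALU/ld.MEM  -- dual

ISSUED = 5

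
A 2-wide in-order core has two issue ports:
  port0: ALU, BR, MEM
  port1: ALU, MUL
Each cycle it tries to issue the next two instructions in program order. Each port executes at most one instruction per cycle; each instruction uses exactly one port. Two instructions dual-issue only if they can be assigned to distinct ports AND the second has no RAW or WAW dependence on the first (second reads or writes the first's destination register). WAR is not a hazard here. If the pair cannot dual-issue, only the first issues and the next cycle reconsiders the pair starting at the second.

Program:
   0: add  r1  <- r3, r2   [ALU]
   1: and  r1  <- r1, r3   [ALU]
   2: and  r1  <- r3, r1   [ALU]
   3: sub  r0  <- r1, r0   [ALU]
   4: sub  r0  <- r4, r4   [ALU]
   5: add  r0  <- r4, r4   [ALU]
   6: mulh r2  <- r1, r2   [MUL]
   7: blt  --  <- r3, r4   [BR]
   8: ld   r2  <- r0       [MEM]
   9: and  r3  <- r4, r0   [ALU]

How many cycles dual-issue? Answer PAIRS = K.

PAIRS = 2

0. add.ALU @i0  | RAW+WAW r1
1. and.ALU @i1  | RAW+WAW r1
2. and.ALU @i2  | RAW r1
3. sub.ALU @i3  | WAW r0
4. sub.ALU @i4  | WAW r0
5. add.ALU+mulh.MUL @i5+i6  | 2-wide
6. blt.BR @i7  | no-port BR/MEM
7. ld.MEM+and.ALU @i8+i9  | 2-wide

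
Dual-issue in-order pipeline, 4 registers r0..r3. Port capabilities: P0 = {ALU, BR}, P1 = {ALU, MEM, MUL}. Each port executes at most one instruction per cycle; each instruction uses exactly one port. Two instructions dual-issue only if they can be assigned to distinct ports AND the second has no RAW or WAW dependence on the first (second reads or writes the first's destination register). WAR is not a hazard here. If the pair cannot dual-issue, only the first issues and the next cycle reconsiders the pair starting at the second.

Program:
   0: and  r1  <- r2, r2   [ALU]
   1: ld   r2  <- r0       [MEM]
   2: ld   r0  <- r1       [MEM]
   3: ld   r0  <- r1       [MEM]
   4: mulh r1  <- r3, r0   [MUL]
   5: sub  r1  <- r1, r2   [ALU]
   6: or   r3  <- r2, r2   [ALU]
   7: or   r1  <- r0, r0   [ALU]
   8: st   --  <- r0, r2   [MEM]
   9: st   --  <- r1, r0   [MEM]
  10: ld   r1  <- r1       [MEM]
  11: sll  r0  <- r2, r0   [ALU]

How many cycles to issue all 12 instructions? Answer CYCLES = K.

CYCLES = 8

[0] i0+i1  and.ALU;ld.MEM  -- 2-wide
[1] i2  ld.MEM  -- no-port MEM/MEM
[2] i3  ld.MEM  -- no-port MEM/MUL
[3] i4  mulh.MUL  -- RAW+WAW r1
[4] i5+i6  sub.ALU;or.ALU  -- 2-wide
[5] i7+i8  or.ALU;st.MEM  -- 2-wide
[6] i9  st.MEM  -- no-port MEM/MEM
[7] i10+i11  ld.MEM;sll.ALU  -- 2-wide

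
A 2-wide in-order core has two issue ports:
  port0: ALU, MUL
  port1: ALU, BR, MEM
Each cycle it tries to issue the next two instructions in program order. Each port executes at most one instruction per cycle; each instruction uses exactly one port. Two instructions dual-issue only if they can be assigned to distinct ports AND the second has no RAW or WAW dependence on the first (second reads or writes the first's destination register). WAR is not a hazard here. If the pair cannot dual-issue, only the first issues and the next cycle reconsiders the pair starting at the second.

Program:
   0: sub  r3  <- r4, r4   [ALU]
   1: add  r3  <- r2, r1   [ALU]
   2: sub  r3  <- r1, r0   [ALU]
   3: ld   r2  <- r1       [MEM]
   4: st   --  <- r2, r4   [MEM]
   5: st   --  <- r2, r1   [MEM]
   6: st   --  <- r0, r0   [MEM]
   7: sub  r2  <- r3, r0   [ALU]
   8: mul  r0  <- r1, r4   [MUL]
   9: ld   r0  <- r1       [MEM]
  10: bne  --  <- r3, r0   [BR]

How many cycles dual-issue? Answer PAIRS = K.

PAIRS = 2

[0] i0  sub.ALU  -- WAW r3
[1] i1  add.ALU  -- WAW r3
[2] i2/i3  sub.ALU/ld.MEM  -- 2-wide
[3] i4  st.MEM  -- no-port MEM/MEM
[4] i5  st.MEM  -- no-port MEM/MEM
[5] i6/i7  st.MEM/sub.ALU  -- 2-wide
[6] i8  mul.MUL  -- WAW r0
[7] i9  ld.MEM  -- no-port MEM/BR
[8] i10  bne.BR  -- tail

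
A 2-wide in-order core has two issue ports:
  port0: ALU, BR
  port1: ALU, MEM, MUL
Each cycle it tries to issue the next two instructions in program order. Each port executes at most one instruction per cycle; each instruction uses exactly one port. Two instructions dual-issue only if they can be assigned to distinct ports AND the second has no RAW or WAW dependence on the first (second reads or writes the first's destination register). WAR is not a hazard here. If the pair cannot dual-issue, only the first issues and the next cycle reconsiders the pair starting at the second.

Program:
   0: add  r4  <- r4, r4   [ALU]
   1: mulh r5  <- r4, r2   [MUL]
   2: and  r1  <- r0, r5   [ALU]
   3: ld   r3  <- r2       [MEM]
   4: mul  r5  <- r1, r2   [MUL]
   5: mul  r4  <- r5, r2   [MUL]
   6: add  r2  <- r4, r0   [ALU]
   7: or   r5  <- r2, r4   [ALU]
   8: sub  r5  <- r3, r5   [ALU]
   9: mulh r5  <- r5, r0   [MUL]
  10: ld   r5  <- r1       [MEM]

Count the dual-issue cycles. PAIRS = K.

PAIRS = 1

t=0 i0:add ; RAW r4
t=1 i1:mulh ; RAW r5
t=2 i2,i3:and/ld ; pair
t=3 i4:mul ; no-port MUL/MUL
t=4 i5:mul ; RAW r4
t=5 i6:add ; RAW r2
t=6 i7:or ; RAW+WAW r5
t=7 i8:sub ; RAW+WAW r5
t=8 i9:mulh ; no-port MUL/MEM
t=9 i10:ld ; tail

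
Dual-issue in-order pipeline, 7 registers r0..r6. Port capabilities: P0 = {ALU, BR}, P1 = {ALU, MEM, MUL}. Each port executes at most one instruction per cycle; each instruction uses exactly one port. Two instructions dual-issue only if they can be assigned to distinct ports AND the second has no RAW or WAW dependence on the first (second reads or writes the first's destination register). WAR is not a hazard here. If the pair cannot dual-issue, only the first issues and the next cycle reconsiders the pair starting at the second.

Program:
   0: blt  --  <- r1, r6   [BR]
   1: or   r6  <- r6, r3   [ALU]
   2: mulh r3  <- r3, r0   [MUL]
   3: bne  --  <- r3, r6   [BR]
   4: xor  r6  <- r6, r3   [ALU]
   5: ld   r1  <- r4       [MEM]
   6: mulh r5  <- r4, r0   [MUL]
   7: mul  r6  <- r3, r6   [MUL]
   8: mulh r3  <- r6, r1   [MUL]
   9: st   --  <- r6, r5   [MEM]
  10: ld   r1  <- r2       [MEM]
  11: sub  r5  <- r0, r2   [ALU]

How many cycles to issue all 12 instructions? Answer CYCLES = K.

CYCLES = 9

0. blt.BR;or.ALU @i0&i1  | pair
1. mulh.MUL @i2  | RAW r3
2. bne.BR;xor.ALU @i3&i4  | pair
3. ld.MEM @i5  | no-port MEM/MUL
4. mulh.MUL @i6  | no-port MUL/MUL
5. mul.MUL @i7  | no-port MUL/MUL
6. mulh.MUL @i8  | no-port MUL/MEM
7. st.MEM @i9  | no-port MEM/MEM
8. ld.MEM;sub.ALU @i10&i11  | pair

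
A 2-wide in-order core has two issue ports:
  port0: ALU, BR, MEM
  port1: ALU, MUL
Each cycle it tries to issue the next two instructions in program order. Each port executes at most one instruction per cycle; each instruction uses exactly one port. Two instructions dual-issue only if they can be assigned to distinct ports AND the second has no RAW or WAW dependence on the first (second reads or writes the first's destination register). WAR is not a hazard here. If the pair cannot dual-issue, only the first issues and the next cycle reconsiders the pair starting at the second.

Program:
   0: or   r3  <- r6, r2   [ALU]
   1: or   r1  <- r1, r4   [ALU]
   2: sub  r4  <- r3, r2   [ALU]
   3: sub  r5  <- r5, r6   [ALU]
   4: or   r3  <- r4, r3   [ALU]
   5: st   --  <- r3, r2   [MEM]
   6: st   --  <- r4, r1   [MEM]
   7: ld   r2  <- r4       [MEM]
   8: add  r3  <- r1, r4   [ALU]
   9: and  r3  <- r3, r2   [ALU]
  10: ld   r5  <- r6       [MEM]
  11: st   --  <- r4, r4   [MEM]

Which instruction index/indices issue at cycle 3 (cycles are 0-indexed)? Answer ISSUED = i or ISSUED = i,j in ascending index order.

c0: i0+i1 or+or  dual
c1: i2+i3 sub+sub  dual
c2: i4 or  RAW r3
c3: i5 st  no-port MEM/MEM
c4: i6 st  no-port MEM/MEM
c5: i7+i8 ld+add  dual
c6: i9+i10 and+ld  dual
c7: i11 st  tail

ISSUED = 5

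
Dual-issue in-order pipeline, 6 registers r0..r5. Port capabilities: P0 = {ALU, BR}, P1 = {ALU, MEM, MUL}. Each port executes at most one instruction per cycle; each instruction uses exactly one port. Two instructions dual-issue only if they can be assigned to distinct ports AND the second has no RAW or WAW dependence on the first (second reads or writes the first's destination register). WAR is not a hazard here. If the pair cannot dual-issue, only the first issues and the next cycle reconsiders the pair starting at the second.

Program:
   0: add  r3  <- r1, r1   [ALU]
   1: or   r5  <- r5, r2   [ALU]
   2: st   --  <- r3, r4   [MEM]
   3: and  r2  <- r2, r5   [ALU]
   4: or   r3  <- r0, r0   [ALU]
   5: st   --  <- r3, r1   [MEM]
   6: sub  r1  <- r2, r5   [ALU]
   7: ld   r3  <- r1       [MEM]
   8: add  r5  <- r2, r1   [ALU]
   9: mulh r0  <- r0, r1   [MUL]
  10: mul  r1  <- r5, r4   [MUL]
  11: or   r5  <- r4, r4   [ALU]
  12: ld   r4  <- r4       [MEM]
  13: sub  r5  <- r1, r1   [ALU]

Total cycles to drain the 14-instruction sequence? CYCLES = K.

CYCLES = 8

c0: i0&i1 add.ALU/or.ALU  2-wide
c1: i2&i3 st.MEM/and.ALU  2-wide
c2: i4 or.ALU  RAW r3
c3: i5&i6 st.MEM/sub.ALU  2-wide
c4: i7&i8 ld.MEM/add.ALU  2-wide
c5: i9 mulh.MUL  no-port MUL/MUL
c6: i10&i11 mul.MUL/or.ALU  2-wide
c7: i12&i13 ld.MEM/sub.ALU  2-wide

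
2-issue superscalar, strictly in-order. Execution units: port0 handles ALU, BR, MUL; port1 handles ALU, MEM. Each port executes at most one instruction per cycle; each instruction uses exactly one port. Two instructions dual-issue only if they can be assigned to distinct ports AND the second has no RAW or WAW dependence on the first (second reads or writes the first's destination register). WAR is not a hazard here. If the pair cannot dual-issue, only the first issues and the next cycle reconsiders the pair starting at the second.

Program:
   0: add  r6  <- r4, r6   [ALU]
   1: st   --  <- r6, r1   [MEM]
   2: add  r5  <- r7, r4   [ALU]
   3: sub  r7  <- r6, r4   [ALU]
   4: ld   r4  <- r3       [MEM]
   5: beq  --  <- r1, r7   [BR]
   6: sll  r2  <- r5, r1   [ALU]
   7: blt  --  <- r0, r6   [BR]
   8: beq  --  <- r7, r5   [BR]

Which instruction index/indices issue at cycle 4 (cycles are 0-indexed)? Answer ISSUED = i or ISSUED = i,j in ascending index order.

#0 head=0: add i0 RAW r6
#1 head=1: st+add i1+i2 dual
#2 head=3: sub+ld i3+i4 dual
#3 head=5: beq+sll i5+i6 dual
#4 head=7: blt i7 no-port BR/BR
#5 head=8: beq i8 tail

ISSUED = 7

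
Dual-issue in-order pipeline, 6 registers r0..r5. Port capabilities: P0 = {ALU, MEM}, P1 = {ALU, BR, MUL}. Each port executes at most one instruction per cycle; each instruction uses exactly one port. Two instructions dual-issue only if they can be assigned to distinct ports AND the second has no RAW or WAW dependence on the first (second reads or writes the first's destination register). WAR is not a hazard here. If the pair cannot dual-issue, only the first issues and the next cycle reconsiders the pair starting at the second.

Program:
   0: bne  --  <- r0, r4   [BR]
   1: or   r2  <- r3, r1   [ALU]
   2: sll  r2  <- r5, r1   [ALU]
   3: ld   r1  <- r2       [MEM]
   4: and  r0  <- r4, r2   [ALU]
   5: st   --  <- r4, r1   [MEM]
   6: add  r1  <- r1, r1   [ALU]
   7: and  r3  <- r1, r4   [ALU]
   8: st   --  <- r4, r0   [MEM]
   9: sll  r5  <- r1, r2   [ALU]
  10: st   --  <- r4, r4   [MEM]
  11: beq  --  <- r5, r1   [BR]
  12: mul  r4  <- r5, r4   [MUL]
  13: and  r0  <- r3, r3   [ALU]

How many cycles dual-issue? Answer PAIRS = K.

PAIRS = 6

#0 head=0: bne/or i0&i1 2-wide
#1 head=2: sll i2 RAW r2
#2 head=3: ld/and i3&i4 2-wide
#3 head=5: st/add i5&i6 2-wide
#4 head=7: and/st i7&i8 2-wide
#5 head=9: sll/st i9&i10 2-wide
#6 head=11: beq i11 no-port BR/MUL
#7 head=12: mul/and i12&i13 2-wide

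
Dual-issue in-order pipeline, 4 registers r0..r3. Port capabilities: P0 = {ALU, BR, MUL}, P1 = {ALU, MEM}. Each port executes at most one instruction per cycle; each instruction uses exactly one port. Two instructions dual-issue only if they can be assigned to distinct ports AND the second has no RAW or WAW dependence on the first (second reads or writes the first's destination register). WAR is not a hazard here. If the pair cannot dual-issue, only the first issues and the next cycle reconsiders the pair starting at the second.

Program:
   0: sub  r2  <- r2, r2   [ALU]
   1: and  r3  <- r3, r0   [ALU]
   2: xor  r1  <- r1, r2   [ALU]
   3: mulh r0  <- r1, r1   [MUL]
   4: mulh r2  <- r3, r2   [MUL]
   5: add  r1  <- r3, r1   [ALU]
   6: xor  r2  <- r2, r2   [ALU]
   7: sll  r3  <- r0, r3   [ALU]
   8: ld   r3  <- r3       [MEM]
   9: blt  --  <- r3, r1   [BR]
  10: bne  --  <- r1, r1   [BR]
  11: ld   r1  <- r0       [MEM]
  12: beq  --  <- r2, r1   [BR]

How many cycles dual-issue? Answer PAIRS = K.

PAIRS = 4

[0] i0/i1  sub and  -- pair
[1] i2  xor  -- RAW r1
[2] i3  mulh  -- no-port MUL/MUL
[3] i4/i5  mulh add  -- pair
[4] i6/i7  xor sll  -- pair
[5] i8  ld  -- RAW r3
[6] i9  blt  -- no-port BR/BR
[7] i10/i11  bne ld  -- pair
[8] i12  beq  -- tail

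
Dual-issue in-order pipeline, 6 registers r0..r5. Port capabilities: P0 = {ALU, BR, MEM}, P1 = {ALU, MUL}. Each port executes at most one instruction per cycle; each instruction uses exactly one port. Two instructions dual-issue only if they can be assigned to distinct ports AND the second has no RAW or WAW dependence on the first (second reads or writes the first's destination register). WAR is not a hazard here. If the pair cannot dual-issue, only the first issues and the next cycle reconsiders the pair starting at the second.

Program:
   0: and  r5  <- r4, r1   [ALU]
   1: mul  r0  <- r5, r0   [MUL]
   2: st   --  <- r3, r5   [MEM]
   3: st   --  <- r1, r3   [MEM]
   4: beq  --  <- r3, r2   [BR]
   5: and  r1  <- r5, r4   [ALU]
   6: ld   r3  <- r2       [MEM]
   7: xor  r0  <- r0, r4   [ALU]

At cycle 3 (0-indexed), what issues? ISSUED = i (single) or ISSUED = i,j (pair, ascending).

ISSUED = 4,5

0. and @i0  | RAW r5
1. mul;st @i1+i2  | 2-wide
2. st @i3  | no-port MEM/BR
3. beq;and @i4+i5  | 2-wide
4. ld;xor @i6+i7  | 2-wide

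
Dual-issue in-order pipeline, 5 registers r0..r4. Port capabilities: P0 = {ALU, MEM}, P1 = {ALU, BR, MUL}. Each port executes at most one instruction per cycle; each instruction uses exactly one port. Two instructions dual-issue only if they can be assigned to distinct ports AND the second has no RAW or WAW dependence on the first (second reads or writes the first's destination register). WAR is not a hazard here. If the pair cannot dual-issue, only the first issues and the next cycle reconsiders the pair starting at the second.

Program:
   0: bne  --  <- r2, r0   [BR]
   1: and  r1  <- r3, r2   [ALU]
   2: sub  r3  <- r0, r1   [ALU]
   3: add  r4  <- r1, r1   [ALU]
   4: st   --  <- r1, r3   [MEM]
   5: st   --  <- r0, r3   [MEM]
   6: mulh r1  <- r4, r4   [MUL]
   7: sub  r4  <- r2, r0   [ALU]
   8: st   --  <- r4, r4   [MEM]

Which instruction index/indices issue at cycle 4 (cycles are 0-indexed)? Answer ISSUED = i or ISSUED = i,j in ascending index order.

c0: i0&i1 bne.BR and.ALU  2-wide
c1: i2&i3 sub.ALU add.ALU  2-wide
c2: i4 st.MEM  no-port MEM/MEM
c3: i5&i6 st.MEM mulh.MUL  2-wide
c4: i7 sub.ALU  RAW r4
c5: i8 st.MEM  tail

ISSUED = 7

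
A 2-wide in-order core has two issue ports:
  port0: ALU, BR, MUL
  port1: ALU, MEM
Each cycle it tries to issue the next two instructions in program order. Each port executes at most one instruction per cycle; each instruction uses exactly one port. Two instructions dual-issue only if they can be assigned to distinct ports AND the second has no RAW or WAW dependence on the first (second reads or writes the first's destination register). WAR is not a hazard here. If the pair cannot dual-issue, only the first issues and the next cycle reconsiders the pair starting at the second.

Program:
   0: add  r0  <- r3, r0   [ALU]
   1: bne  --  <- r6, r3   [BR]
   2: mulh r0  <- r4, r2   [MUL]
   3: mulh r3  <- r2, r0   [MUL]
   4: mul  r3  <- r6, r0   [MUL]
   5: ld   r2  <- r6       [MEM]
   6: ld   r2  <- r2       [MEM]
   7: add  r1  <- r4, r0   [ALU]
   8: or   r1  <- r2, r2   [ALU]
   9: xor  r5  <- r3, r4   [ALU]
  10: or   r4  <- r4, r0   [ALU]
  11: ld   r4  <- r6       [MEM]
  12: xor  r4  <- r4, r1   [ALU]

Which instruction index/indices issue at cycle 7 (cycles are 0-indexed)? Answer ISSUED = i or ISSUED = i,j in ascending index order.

ISSUED = 11

  cy0 -> i0+i1 (add;bne) pair
  cy1 -> i2 (mulh) no-port MUL/MUL
  cy2 -> i3 (mulh) no-port MUL/MUL
  cy3 -> i4+i5 (mul;ld) pair
  cy4 -> i6+i7 (ld;add) pair
  cy5 -> i8+i9 (or;xor) pair
  cy6 -> i10 (or) WAW r4
  cy7 -> i11 (ld) RAW+WAW r4
  cy8 -> i12 (xor) tail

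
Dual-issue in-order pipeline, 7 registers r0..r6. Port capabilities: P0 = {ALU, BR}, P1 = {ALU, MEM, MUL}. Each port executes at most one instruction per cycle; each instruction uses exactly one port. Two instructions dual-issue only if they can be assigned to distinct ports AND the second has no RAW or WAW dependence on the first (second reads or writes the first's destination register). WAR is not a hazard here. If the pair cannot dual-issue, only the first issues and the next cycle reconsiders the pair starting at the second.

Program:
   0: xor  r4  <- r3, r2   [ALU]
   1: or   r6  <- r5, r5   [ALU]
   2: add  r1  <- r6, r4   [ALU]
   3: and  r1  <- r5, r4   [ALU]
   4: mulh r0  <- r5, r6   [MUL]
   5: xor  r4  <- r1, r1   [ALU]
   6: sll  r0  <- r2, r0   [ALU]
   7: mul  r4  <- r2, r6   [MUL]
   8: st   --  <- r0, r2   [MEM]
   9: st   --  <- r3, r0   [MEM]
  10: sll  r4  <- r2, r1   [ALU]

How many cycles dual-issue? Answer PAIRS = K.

PAIRS = 4

  cy0 -> i0&i1 (xor;or) 2-wide
  cy1 -> i2 (add) WAW r1
  cy2 -> i3&i4 (and;mulh) 2-wide
  cy3 -> i5&i6 (xor;sll) 2-wide
  cy4 -> i7 (mul) no-port MUL/MEM
  cy5 -> i8 (st) no-port MEM/MEM
  cy6 -> i9&i10 (st;sll) 2-wide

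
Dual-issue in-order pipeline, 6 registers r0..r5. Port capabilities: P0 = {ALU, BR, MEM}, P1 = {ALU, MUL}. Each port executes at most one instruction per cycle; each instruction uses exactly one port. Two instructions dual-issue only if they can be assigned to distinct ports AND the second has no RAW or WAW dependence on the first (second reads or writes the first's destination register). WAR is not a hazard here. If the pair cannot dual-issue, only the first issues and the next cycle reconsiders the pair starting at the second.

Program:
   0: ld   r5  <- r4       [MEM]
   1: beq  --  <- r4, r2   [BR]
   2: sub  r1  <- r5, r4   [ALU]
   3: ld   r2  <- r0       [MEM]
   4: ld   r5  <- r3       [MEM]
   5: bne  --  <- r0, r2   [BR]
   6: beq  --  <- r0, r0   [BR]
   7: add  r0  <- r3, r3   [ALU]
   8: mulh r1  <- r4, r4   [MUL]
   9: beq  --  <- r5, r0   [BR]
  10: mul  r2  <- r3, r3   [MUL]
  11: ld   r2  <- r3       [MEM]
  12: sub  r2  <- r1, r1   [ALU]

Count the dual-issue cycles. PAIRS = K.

  cy0 -> i0 (ld) no-port MEM/BR
  cy1 -> i1+i2 (beq;sub) dual
  cy2 -> i3 (ld) no-port MEM/MEM
  cy3 -> i4 (ld) no-port MEM/BR
  cy4 -> i5 (bne) no-port BR/BR
  cy5 -> i6+i7 (beq;add) dual
  cy6 -> i8+i9 (mulh;beq) dual
  cy7 -> i10 (mul) WAW r2
  cy8 -> i11 (ld) WAW r2
  cy9 -> i12 (sub) tail

PAIRS = 3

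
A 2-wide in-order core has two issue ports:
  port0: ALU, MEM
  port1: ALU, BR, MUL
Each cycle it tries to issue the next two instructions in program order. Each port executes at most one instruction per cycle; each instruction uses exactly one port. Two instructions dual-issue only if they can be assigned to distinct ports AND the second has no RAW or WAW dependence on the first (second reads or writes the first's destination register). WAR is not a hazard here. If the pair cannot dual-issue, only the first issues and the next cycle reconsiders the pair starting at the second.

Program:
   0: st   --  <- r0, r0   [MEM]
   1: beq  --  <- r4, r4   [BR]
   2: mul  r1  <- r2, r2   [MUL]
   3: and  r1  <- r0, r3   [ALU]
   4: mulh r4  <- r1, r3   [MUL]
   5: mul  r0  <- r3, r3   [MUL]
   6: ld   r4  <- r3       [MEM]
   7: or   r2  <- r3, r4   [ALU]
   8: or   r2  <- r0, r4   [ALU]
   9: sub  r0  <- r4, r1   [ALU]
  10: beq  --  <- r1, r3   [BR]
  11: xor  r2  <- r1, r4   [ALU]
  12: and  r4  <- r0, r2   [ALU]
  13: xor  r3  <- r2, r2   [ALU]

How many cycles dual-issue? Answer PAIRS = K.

#0 head=0: st beq i0/i1 pair
#1 head=2: mul i2 WAW r1
#2 head=3: and i3 RAW r1
#3 head=4: mulh i4 no-port MUL/MUL
#4 head=5: mul ld i5/i6 pair
#5 head=7: or i7 WAW r2
#6 head=8: or sub i8/i9 pair
#7 head=10: beq xor i10/i11 pair
#8 head=12: and xor i12/i13 pair

PAIRS = 5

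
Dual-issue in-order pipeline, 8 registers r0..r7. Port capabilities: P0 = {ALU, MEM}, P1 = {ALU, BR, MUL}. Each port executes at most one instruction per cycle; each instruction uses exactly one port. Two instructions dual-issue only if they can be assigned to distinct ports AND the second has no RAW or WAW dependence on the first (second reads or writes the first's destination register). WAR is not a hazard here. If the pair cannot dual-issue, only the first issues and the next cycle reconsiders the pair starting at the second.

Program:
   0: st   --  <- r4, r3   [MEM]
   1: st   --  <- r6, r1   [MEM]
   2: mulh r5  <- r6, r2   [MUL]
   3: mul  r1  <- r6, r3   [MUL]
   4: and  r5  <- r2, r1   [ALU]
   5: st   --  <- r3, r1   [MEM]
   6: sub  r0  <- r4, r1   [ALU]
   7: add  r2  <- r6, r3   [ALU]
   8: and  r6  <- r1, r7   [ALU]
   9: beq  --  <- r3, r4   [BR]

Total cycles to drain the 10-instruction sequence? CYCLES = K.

c0: i0 st  no-port MEM/MEM
c1: i1+i2 st/mulh  dual
c2: i3 mul  RAW r1
c3: i4+i5 and/st  dual
c4: i6+i7 sub/add  dual
c5: i8+i9 and/beq  dual

CYCLES = 6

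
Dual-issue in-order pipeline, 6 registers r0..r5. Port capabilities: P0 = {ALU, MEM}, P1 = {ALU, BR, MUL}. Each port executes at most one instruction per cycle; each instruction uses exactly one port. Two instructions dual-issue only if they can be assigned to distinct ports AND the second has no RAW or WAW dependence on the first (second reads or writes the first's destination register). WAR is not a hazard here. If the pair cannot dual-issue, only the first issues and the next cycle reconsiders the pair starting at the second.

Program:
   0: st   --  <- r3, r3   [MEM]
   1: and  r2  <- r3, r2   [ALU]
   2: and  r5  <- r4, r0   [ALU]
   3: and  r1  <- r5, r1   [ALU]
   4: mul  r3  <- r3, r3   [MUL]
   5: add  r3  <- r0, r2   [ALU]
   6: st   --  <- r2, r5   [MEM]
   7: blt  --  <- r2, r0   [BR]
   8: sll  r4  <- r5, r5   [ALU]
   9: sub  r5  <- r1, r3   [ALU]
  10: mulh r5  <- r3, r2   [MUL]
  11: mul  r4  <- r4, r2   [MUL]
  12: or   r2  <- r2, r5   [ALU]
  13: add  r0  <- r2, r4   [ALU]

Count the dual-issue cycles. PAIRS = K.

t=0 i0,i1:st+and ; 2-wide
t=1 i2:and ; RAW r5
t=2 i3,i4:and+mul ; 2-wide
t=3 i5,i6:add+st ; 2-wide
t=4 i7,i8:blt+sll ; 2-wide
t=5 i9:sub ; WAW r5
t=6 i10:mulh ; no-port MUL/MUL
t=7 i11,i12:mul+or ; 2-wide
t=8 i13:add ; tail

PAIRS = 5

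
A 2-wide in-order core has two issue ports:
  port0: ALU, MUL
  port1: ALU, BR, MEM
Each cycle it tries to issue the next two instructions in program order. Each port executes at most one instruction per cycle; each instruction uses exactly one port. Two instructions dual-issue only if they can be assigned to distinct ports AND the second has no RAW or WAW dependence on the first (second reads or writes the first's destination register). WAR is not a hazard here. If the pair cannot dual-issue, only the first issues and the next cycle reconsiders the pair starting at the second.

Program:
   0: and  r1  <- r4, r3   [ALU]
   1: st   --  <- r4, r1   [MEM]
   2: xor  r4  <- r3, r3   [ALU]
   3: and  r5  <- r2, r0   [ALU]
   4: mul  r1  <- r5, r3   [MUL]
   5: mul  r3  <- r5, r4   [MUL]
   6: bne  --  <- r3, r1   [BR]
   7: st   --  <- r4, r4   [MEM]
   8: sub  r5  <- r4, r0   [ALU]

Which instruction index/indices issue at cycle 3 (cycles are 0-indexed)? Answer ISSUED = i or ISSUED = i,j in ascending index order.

ISSUED = 4

  cy0 -> i0 (and.ALU) RAW r1
  cy1 -> i1&i2 (st.MEM+xor.ALU) 2-wide
  cy2 -> i3 (and.ALU) RAW r5
  cy3 -> i4 (mul.MUL) no-port MUL/MUL
  cy4 -> i5 (mul.MUL) RAW r3
  cy5 -> i6 (bne.BR) no-port BR/MEM
  cy6 -> i7&i8 (st.MEM+sub.ALU) 2-wide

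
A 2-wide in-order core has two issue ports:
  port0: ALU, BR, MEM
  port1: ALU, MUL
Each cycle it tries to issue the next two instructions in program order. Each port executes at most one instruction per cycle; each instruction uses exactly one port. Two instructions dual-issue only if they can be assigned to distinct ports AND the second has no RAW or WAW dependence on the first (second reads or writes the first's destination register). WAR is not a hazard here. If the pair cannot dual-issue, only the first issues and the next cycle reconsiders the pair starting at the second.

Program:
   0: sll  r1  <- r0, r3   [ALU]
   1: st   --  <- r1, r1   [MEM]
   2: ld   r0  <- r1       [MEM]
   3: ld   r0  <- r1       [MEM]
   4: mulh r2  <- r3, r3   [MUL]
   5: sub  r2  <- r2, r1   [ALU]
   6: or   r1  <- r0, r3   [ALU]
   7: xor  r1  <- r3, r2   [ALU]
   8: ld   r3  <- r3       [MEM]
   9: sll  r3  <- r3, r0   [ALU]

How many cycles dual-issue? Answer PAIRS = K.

PAIRS = 3

  cy0 -> i0 (sll) RAW r1
  cy1 -> i1 (st) no-port MEM/MEM
  cy2 -> i2 (ld) no-port MEM/MEM
  cy3 -> i3/i4 (ld mulh) 2-wide
  cy4 -> i5/i6 (sub or) 2-wide
  cy5 -> i7/i8 (xor ld) 2-wide
  cy6 -> i9 (sll) tail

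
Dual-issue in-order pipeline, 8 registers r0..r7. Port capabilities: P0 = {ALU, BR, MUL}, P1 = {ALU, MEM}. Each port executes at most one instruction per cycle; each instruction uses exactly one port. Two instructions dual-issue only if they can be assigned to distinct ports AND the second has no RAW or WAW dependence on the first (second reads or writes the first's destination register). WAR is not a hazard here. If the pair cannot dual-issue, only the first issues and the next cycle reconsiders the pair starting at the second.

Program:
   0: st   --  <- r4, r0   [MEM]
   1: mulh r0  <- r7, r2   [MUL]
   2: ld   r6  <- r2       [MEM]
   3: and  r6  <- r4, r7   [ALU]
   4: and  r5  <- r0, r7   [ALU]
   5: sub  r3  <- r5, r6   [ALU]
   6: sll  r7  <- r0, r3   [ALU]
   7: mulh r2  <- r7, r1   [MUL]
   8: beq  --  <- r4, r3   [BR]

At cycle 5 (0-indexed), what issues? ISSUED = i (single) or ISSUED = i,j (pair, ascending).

t=0 i0+i1:st mulh ; dual
t=1 i2:ld ; WAW r6
t=2 i3+i4:and and ; dual
t=3 i5:sub ; RAW r3
t=4 i6:sll ; RAW r7
t=5 i7:mulh ; no-port MUL/BR
t=6 i8:beq ; tail

ISSUED = 7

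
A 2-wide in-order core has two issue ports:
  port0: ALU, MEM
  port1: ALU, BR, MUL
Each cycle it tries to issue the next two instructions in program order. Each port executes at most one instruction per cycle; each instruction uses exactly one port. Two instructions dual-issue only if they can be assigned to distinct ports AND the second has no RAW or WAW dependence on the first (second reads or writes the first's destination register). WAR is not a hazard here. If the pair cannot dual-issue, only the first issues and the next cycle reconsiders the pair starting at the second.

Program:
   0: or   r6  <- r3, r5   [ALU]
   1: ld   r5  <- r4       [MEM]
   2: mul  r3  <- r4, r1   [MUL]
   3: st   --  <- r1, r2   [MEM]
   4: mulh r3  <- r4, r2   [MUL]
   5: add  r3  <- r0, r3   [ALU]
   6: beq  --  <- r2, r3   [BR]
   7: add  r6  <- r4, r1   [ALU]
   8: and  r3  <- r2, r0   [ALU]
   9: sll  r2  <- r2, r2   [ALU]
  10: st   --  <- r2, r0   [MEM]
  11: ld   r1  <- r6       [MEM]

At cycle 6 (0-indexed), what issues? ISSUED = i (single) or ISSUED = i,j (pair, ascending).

ISSUED = 10

0. or.ALU/ld.MEM @i0+i1  | dual
1. mul.MUL/st.MEM @i2+i3  | dual
2. mulh.MUL @i4  | RAW+WAW r3
3. add.ALU @i5  | RAW r3
4. beq.BR/add.ALU @i6+i7  | dual
5. and.ALU/sll.ALU @i8+i9  | dual
6. st.MEM @i10  | no-port MEM/MEM
7. ld.MEM @i11  | tail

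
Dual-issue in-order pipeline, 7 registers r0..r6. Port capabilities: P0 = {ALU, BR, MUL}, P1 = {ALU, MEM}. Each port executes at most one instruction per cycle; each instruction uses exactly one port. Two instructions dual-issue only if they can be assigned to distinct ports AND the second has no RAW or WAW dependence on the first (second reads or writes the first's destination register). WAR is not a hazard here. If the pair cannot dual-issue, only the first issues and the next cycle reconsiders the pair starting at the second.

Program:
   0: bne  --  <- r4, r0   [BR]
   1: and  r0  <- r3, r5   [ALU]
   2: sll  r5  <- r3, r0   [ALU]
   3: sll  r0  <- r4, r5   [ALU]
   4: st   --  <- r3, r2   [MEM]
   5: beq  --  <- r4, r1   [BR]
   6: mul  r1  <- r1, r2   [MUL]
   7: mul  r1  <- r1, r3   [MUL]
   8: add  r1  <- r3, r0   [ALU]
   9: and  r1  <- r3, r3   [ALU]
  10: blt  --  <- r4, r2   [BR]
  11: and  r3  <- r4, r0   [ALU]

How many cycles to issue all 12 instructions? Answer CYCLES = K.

CYCLES = 9

0. bne+and @i0,i1  | dual
1. sll @i2  | RAW r5
2. sll+st @i3,i4  | dual
3. beq @i5  | no-port BR/MUL
4. mul @i6  | no-port MUL/MUL
5. mul @i7  | WAW r1
6. add @i8  | WAW r1
7. and+blt @i9,i10  | dual
8. and @i11  | tail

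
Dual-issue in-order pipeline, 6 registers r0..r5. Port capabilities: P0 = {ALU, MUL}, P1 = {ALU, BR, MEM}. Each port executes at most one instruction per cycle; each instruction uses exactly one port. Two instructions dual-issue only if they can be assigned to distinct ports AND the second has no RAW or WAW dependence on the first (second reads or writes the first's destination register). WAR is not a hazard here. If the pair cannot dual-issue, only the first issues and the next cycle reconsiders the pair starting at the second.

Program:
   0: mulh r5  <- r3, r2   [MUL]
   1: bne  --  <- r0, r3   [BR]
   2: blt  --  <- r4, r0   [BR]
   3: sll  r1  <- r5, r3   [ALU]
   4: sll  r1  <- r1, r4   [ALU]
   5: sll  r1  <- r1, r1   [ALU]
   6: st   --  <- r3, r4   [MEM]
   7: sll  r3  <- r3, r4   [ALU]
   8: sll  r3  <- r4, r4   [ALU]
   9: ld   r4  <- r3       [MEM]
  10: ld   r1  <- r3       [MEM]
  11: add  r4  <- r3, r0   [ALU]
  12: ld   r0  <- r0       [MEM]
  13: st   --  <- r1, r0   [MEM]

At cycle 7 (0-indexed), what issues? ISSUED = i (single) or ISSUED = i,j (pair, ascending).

t=0 i0&i1:mulh.MUL+bne.BR ; pair
t=1 i2&i3:blt.BR+sll.ALU ; pair
t=2 i4:sll.ALU ; RAW+WAW r1
t=3 i5&i6:sll.ALU+st.MEM ; pair
t=4 i7:sll.ALU ; WAW r3
t=5 i8:sll.ALU ; RAW r3
t=6 i9:ld.MEM ; no-port MEM/MEM
t=7 i10&i11:ld.MEM+add.ALU ; pair
t=8 i12:ld.MEM ; no-port MEM/MEM
t=9 i13:st.MEM ; tail

ISSUED = 10,11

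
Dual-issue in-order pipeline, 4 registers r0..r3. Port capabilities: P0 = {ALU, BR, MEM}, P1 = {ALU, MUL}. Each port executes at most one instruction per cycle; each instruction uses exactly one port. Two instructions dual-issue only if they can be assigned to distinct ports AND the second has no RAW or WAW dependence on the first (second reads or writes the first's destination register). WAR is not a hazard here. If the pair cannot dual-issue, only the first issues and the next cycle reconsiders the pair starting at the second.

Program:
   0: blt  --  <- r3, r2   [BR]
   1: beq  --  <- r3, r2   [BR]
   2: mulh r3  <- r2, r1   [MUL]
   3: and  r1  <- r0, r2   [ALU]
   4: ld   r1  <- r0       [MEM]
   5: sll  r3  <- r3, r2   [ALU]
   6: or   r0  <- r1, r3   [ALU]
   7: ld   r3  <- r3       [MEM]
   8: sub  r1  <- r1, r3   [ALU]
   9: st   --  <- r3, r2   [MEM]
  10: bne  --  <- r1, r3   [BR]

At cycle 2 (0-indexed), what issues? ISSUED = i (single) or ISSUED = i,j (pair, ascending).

t=0 i0:blt.BR ; no-port BR/BR
t=1 i1,i2:beq.BR;mulh.MUL ; pair
t=2 i3:and.ALU ; WAW r1
t=3 i4,i5:ld.MEM;sll.ALU ; pair
t=4 i6,i7:or.ALU;ld.MEM ; pair
t=5 i8,i9:sub.ALU;st.MEM ; pair
t=6 i10:bne.BR ; tail

ISSUED = 3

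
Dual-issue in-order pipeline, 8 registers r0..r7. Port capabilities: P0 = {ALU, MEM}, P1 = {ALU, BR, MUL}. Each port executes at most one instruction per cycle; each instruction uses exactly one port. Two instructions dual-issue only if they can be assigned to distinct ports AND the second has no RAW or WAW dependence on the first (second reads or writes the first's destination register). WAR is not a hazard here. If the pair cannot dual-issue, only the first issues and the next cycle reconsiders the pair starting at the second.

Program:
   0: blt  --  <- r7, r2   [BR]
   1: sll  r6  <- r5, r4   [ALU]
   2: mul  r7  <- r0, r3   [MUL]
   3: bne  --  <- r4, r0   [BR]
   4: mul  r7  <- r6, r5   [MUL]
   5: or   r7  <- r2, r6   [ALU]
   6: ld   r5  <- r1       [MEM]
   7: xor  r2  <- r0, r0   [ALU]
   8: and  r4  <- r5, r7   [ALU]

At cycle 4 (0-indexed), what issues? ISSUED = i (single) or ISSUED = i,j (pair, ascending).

ISSUED = 5,6

0. blt;sll @i0&i1  | dual
1. mul @i2  | no-port MUL/BR
2. bne @i3  | no-port BR/MUL
3. mul @i4  | WAW r7
4. or;ld @i5&i6  | dual
5. xor;and @i7&i8  | dual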